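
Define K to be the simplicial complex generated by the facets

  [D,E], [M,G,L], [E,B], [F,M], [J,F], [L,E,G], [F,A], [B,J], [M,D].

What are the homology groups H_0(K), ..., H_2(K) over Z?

H_0 ≅ Z,  H_1 ≅ Z^2,  H_2 = 0.

Fix the vertex order A < B < D < E < F < G < J < L < M and write every simplex with vertices in increasing order. Then dim K = 2 and the simplices of K are:

  0-simplices (9): A, B, D, E, F, G, J, L, M
  1-simplices (12): AF, BE, BJ, DE, DM, EG, EL, FJ, FM, GL, GM, LM
  2-simplices (2): EGL, GLM

giving chain groups C_0 ≅ Z^9, C_1 ≅ Z^12, C_2 ≅ Z^2.

Boundary ∂_1: C_1 → C_0 sends each edge [p,q] (with p < q) to q − p. For instance
  ∂BE = E − B.
As a 9×12 matrix over Z this has rank 8, with invariant factors (1,1,1,1,1,1,1,1).

The boundary map ∂_2: C_2 → C_1 acts by ∂[p,q,r] = [q,r] − [p,r] + [p,q]. For instance
  ∂EGL = GL − EL + EG,
  ∂GLM = LM − GM + GL.
The 12×2 boundary matrix has rank 2 and Smith normal form diag(1,1).

Now H_k = ker ∂_k / im ∂_{k+1}, so:

  H_0: rank C_0 − rank ∂_1 = 9 − 8 = 1, and the invariant factors of ∂_1 are all 1, so H_0 = Z.
  H_1: rank ker ∂_1 − rank ∂_2 = (12 − 8) − 2 = 2, and the invariant factors of ∂_2 are all 1, so H_1 = Z^2.
  H_2: rank ker ∂_2 − rank ∂_3 = (2 − 2) − 0 = 0, and there is no ∂_3, so H_2 = 0.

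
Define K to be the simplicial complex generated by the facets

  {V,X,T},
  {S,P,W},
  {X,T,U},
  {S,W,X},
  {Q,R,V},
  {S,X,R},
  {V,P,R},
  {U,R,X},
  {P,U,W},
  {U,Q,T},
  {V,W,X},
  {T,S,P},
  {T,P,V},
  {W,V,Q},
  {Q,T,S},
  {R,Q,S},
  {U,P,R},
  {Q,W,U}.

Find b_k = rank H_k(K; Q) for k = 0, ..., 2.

Order the vertices as P < Q < R < S < T < U < V < W < X. Listing each simplex with vertices in this order, K has dimension 2 with simplices:

  0-simplices (9): P, Q, R, S, T, U, V, W, X
  1-simplices (27): PR, PS, PT, PU, PV, PW, QR, QS, QT, QU, QV, QW, RS, RU, RV, RX, ST, SW, SX, TU, TV, TX, UW, UX, VW, VX, WX
  2-simplices (18): PRU, PRV, PST, PSW, PTV, PUW, QRS, QRV, QST, QTU, QUW, QVW, RSX, RUX, SWX, TUX, TVX, VWX

so the chain groups are C_0 ≅ Z^9, C_1 ≅ Z^27, C_2 ≅ Z^18.

The boundary map ∂_1: C_1 → C_0 maps an edge to its endpoints' difference, ∂[p,q] = q − p.
As a 9×27 matrix over Z this has rank 8, with invariant factors (1,1,1,1,1,1,1,1).

Boundary ∂_2: C_2 → C_1 maps a triangle to the signed sum of its edges. For instance
  ∂TUX = UX − TX + TU,
  ∂PST = ST − PT + PS.
As a 27×18 matrix over Z this has rank 17, with invariant factors (1,1,1,1,1,1,1,1,1,1,1,1,1,1,1,1,1).

From H_k ≅ ker(∂_k) / im(∂_{k+1}) we obtain:

  H_0: rank C_0 − rank ∂_1 = 9 − 8 = 1, and the invariant factors of ∂_1 are all 1, so H_0 ≅ Z.
  H_1: rank ker ∂_1 − rank ∂_2 = (27 − 8) − 17 = 2, and the invariant factors of ∂_2 are all 1, so H_1 ≅ Z^2.
  H_2: rank ker ∂_2 − rank ∂_3 = (18 − 17) − 0 = 1, and there is no ∂_3, so H_2 ≅ Z.

As a check, the Euler characteristic is 9 − 27 + 18 = 0, which agrees with 1 − 2 + 1 = 0.
(K is a triangulation of the torus T^2.)

Hence the Betti numbers are b_0 = 1, b_1 = 2, b_2 = 1.

b_0 = 1, b_1 = 2, b_2 = 1.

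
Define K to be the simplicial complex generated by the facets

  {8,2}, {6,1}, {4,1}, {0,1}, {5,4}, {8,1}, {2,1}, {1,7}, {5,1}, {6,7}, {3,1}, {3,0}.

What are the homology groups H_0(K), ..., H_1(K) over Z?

H_0 = Z,  H_1 = Z^4.

Order the vertices as 0 < 1 < 2 < 3 < 4 < 5 < 6 < 7 < 8. Listing each simplex with vertices in this order, K has dimension 1 with simplices:

  0-simplices (9): [0], [1], [2], [3], [4], [5], [6], [7], [8]
  1-simplices (12): [0,1], [0,3], [1,2], [1,3], [1,4], [1,5], [1,6], [1,7], [1,8], [2,8], [4,5], [6,7]

giving chain groups C_0 ≅ Z^9, C_1 ≅ Z^12.

∂_1: C_1 → C_0 is given by ∂[p,q] = [q] − [p].
As a 9×12 matrix over Z this has rank 8, with invariant factors (1,1,1,1,1,1,1,1).

From H_k ≅ ker(∂_k) / im(∂_{k+1}) we obtain:

  H_0: rank C_0 − rank ∂_1 = 9 − 8 = 1, and the invariant factors of ∂_1 are all 1, so H_0 = Z.
  H_1: rank ker ∂_1 − rank ∂_2 = (12 − 8) − 0 = 4, and there is no ∂_2, so H_1 = Z^4.

As a check, the Euler characteristic is 9 − 12 = -3, which agrees with 1 − 4 = -3.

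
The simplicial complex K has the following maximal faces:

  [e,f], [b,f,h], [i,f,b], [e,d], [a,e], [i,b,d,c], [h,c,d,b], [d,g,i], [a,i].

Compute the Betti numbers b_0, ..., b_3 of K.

b_0 = 1, b_1 = 2, b_2 = 0, b_3 = 0.

Fix the vertex order a < b < c < d < e < f < g < h < i and write every simplex with vertices in increasing order. Then dim K = 3 and the simplices of K are:

  0-simplices (9): a, b, c, d, e, f, g, h, i
  1-simplices (18): ae, ai, bc, bd, bf, bh, bi, cd, ch, ci, de, dg, dh, di, ef, fh, fi, gi
  2-simplices (10): bcd, bch, bci, bdh, bdi, bfh, bfi, cdh, cdi, dgi
  3-simplices (2): bcdh, bcdi

giving chain groups C_0 ≅ Z^9, C_1 ≅ Z^18, C_2 ≅ Z^10, C_3 ≅ Z^2.

The boundary map ∂_1: C_1 → C_0 sends each edge [p,q] (with p < q) to q − p. For instance
  ∂ch = h − c.
The resulting 9×18 matrix has rank 8, and its Smith normal form has invariant factors (1,1,1,1,1,1,1,1).

The boundary map ∂_2: C_2 → C_1 sends each 2-simplex [p,q,r] to [q,r] − [p,r] + [p,q]. For instance
  ∂bch = ch − bh + bc,
  ∂bci = ci − bi + bc.
The resulting 18×10 matrix has rank 8, and its Smith normal form has invariant factors (1,1,1,1,1,1,1,1).

Boundary ∂_3: C_3 → C_2 sends each 3-simplex σ to the alternating sum Σ_i (−1)^i (σ with its i-th vertex removed). For instance
  ∂bcdi = cdi − bdi + bci − bcd,
  ∂bcdh = cdh − bdh + bch − bcd.
The resulting 10×2 matrix has rank 2, and its Smith normal form has invariant factors (1,1).

Computing H_k = (kernel of ∂_k) / (image of ∂_{k+1}):

  H_0: rank C_0 − rank ∂_1 = 9 − 8 = 1, and the invariant factors of ∂_1 are all 1, so H_0 ≅ Z.
  H_1: rank ker ∂_1 − rank ∂_2 = (18 − 8) − 8 = 2, and the invariant factors of ∂_2 are all 1, so H_1 ≅ Z^2.
  H_2: rank ker ∂_2 − rank ∂_3 = (10 − 8) − 2 = 0, and the invariant factors of ∂_3 are all 1, so H_2 ≅ 0.
  H_3: rank ker ∂_3 − rank ∂_4 = (2 − 2) − 0 = 0, and there is no ∂_4, so H_3 ≅ 0.

Hence the Betti numbers are b_0 = 1, b_1 = 2, b_2 = 0, b_3 = 0.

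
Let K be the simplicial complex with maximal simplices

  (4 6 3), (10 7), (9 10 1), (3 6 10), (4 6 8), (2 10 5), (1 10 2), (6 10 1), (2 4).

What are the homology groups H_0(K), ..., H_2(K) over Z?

H_0 ≅ Z,  H_1 ≅ Z,  H_2 = 0.

Fix the vertex order 1 < 2 < 3 < 4 < 5 < 6 < 7 < 8 < 9 < 10 and write every simplex with vertices in increasing order. Then dim K = 2 and the simplices of K are:

  0-simplices (10): [1], [2], [3], [4], [5], [6], [7], [8], [9], [10]
  1-simplices (17): [1,2], [1,6], [1,9], [1,10], [2,4], [2,5], [2,10], [3,4], [3,6], [3,10], [4,6], [4,8], [5,10], [6,8], [6,10], [7,10], [9,10]
  2-simplices (7): [1,2,10], [1,6,10], [1,9,10], [2,5,10], [3,4,6], [3,6,10], [4,6,8]

giving chain groups C_0 ≅ Z^10, C_1 ≅ Z^17, C_2 ≅ Z^7.

Boundary ∂_1: C_1 → C_0 maps an edge to its endpoints' difference, ∂[p,q] = q − p. For instance
  ∂[9,10] = [10] − [9].
The 10×17 boundary matrix has rank 9 and Smith normal form diag(1,1,1,1,1,1,1,1,1).

Boundary ∂_2: C_2 → C_1 sends each 2-simplex [p,q,r] to [q,r] − [p,r] + [p,q]. For instance
  ∂[3,4,6] = [4,6] − [3,6] + [3,4],
  ∂[1,9,10] = [9,10] − [1,10] + [1,9].
The resulting 17×7 matrix has rank 7, and its Smith normal form has invariant factors (1,1,1,1,1,1,1).

Now H_k = ker ∂_k / im ∂_{k+1}, so:

  H_0: rank C_0 − rank ∂_1 = 10 − 9 = 1, and the invariant factors of ∂_1 are all 1, so H_0 = Z.
  H_1: rank ker ∂_1 − rank ∂_2 = (17 − 9) − 7 = 1, and the invariant factors of ∂_2 are all 1, so H_1 = Z.
  H_2: rank ker ∂_2 − rank ∂_3 = (7 − 7) − 0 = 0, and there is no ∂_3, so H_2 = 0.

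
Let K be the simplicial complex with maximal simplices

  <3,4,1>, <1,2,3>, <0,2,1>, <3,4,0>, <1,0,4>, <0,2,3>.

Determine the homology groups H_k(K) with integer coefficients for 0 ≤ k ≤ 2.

Fix the vertex order 0 < 1 < 2 < 3 < 4 and write every simplex with vertices in increasing order. Then dim K = 2 and the simplices of K are:

  0-simplices (5): [0], [1], [2], [3], [4]
  1-simplices (9): [0,1], [0,2], [0,3], [0,4], [1,2], [1,3], [1,4], [2,3], [3,4]
  2-simplices (6): [0,1,2], [0,1,4], [0,2,3], [0,3,4], [1,2,3], [1,3,4]

so the chain groups are C_0 ≅ Z^5, C_1 ≅ Z^9, C_2 ≅ Z^6.

Boundary ∂_1: C_1 → C_0 is given by ∂[p,q] = [q] − [p].
This gives a 5×9 integer matrix of rank 4; reducing to Smith normal form yields diagonal entries (1,1,1,1).

∂_2: C_2 → C_1 maps a triangle to the signed sum of its edges. For instance
  ∂[0,1,4] = [1,4] − [0,4] + [0,1],
  ∂[1,2,3] = [2,3] − [1,3] + [1,2].
The 9×6 boundary matrix has rank 5 and Smith normal form diag(1,1,1,1,1).

Computing H_k = (kernel of ∂_k) / (image of ∂_{k+1}):

  H_0: rank C_0 − rank ∂_1 = 5 − 4 = 1, and the invariant factors of ∂_1 are all 1, so H_0 ≅ Z.
  H_1: rank ker ∂_1 − rank ∂_2 = (9 − 4) − 5 = 0, and the invariant factors of ∂_2 are all 1, so H_1 ≅ 0.
  H_2: rank ker ∂_2 − rank ∂_3 = (6 − 5) − 0 = 1, and there is no ∂_3, so H_2 ≅ Z.

As a check, the Euler characteristic is 5 − 9 + 6 = 2, which agrees with 1 − 0 + 1 = 2.

H_0 ≅ Z,  H_1 = 0,  H_2 ≅ Z.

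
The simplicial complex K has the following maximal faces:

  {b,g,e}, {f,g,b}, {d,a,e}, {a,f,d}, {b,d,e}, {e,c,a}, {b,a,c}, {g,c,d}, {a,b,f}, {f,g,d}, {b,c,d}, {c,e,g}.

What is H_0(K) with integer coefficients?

Take the total order a < b < c < d < e < f < g on the vertex set. Then K (dimension 2) consists of the simplices:

  0-simplices (7): a, b, c, d, e, f, g
  1-simplices (18): ab, ac, ad, ae, af, bc, bd, be, bf, bg, cd, ce, cg, de, df, dg, eg, fg
  2-simplices (12): abc, abf, ace, ade, adf, bcd, bde, beg, bfg, cdg, ceg, dfg

so the chain groups are C_0 ≅ Z^7, C_1 ≅ Z^18, C_2 ≅ Z^12.

∂_1: C_1 → C_0 sends each edge [p,q] (with p < q) to q − p. For instance
  ∂df = f − d.
The resulting 7×18 matrix has rank 6, and its Smith normal form has invariant factors (1,1,1,1,1,1).

The boundary map ∂_2: C_2 → C_1 maps a triangle to the signed sum of its edges. For instance
  ∂ade = de − ae + ad,
  ∂bfg = fg − bg + bf.
This gives a 18×12 integer matrix of rank 12; reducing to Smith normal form yields diagonal entries (1,1,1,1,1,1,1,1,1,1,1,2).

Reading off H_k = ker ∂_k / im ∂_{k+1}:

  H_0: rank C_0 − rank ∂_1 = 7 − 6 = 1, and the invariant factors of ∂_1 are all 1, so H_0 ≅ Z.

(K is a triangulation of the real projective plane RP^2.)

H_0 ≅ Z.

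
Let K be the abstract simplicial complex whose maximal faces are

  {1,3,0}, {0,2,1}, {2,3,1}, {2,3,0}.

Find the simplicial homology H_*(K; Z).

K has 4 vertices, 6 edges, 4 triangles.
rank ∂_0 = 0, rank ∂_1 = 3 ⇒ b_0 = 4 − 0 − 3 = 1; all invariant factors of ∂_1 are 1 so no torsion. So H_0 ≅ Z.
rank ∂_1 = 3, rank ∂_2 = 3 ⇒ b_1 = 6 − 3 − 3 = 0; all invariant factors of ∂_2 are 1 so no torsion. So H_1 ≅ 0.
rank ∂_2 = 3, rank ∂_3 = 0 ⇒ b_2 = 4 − 3 − 0 = 1. So H_2 ≅ Z.

H_0 ≅ Z,  H_1 = 0,  H_2 ≅ Z.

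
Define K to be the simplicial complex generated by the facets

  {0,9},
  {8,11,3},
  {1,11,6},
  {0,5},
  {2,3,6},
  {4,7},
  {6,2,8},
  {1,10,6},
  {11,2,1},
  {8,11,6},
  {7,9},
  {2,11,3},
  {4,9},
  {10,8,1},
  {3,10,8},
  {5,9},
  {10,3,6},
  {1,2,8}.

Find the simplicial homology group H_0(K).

H_0 = Z^2.

Take the total order 0 < 1 < 2 < 3 < 4 < 5 < 6 < 7 < 8 < 9 < 10 < 11 on the vertex set. Then K (dimension 2) consists of the simplices:

  0-simplices (12): [0], [1], [2], [3], [4], [5], [6], [7], [8], [9], [10], [11]
  1-simplices (24): (24 of them)
  2-simplices (12): [1,2,8], [1,2,11], [1,6,10], [1,6,11], [1,8,10], [2,3,6], [2,3,11], [2,6,8], [3,6,10], [3,8,10], [3,8,11], [6,8,11]

Hence C_0 ≅ Z^12, C_1 ≅ Z^24, C_2 ≅ Z^12.

The boundary map ∂_1: C_1 → C_0 sends each edge [p,q] (with p < q) to q − p.
As a 12×24 matrix over Z this has rank 10, with invariant factors (1,1,1,1,1,1,1,1,1,1).

∂_2: C_2 → C_1 maps a triangle to the signed sum of its edges. For instance
  ∂[1,8,10] = [8,10] − [1,10] + [1,8],
  ∂[1,2,8] = [2,8] − [1,8] + [1,2].
This gives a 24×12 integer matrix of rank 12; reducing to Smith normal form yields diagonal entries (1,1,1,1,1,1,1,1,1,1,1,2).

Reading off H_k = ker ∂_k / im ∂_{k+1}:

  H_0: rank C_0 − rank ∂_1 = 12 − 10 = 2, and the invariant factors of ∂_1 are all 1, so H_0 = Z^2.

(K is a triangulation of the disjoint union of the real projective plane RP^2 and a wedge of 2 circles.)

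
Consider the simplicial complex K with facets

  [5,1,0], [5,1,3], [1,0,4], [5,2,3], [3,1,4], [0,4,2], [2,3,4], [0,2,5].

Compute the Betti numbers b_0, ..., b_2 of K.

b_0 = 1, b_1 = 0, b_2 = 1.

We work with the vertex ordering 0 < 1 < 2 < 3 < 4 < 5. The simplices of K, each written with vertices in increasing order, are:

  0-simplices (6): [0], [1], [2], [3], [4], [5]
  1-simplices (12): [0,1], [0,2], [0,4], [0,5], [1,3], [1,4], [1,5], [2,3], [2,4], [2,5], [3,4], [3,5]
  2-simplices (8): [0,1,4], [0,1,5], [0,2,4], [0,2,5], [1,3,4], [1,3,5], [2,3,4], [2,3,5]

Hence C_0 ≅ Z^6, C_1 ≅ Z^12, C_2 ≅ Z^8.

Boundary ∂_1: C_1 → C_0 maps an edge to its endpoints' difference, ∂[p,q] = q − p. For instance
  ∂[0,5] = [5] − [0].
This gives a 6×12 integer matrix of rank 5; reducing to Smith normal form yields diagonal entries (1,1,1,1,1).

Boundary ∂_2: C_2 → C_1 maps a triangle to the signed sum of its edges. For instance
  ∂[0,2,5] = [2,5] − [0,5] + [0,2],
  ∂[0,2,4] = [2,4] − [0,4] + [0,2].
As a 12×8 matrix over Z this has rank 7, with invariant factors (1,1,1,1,1,1,1).

Now H_k = ker ∂_k / im ∂_{k+1}, so:

  H_0: rank C_0 − rank ∂_1 = 6 − 5 = 1, and the invariant factors of ∂_1 are all 1, so H_0 = Z.
  H_1: rank ker ∂_1 − rank ∂_2 = (12 − 5) − 7 = 0, and the invariant factors of ∂_2 are all 1, so H_1 = 0.
  H_2: rank ker ∂_2 − rank ∂_3 = (8 − 7) − 0 = 1, and there is no ∂_3, so H_2 = Z.

(K is a triangulation of the 2-sphere S^2.)

Hence the Betti numbers are b_0 = 1, b_1 = 0, b_2 = 1.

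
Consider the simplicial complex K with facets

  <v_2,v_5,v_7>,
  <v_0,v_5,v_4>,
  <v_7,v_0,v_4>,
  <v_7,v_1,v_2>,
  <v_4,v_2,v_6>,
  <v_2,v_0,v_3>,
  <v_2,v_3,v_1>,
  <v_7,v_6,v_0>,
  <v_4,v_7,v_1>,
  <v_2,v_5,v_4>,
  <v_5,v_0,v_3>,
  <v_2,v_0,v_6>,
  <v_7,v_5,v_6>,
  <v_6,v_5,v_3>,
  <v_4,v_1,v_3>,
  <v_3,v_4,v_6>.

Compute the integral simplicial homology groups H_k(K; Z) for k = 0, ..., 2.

K has 8 vertices, 24 edges, 16 triangles.
rank ∂_0 = 0, rank ∂_1 = 7 ⇒ b_0 = 8 − 0 − 7 = 1; all invariant factors of ∂_1 are 1 so no torsion. So H_0 = Z.
rank ∂_1 = 7, rank ∂_2 = 15 ⇒ b_1 = 24 − 7 − 15 = 2; all invariant factors of ∂_2 are 1 so no torsion. So H_1 = Z^2.
rank ∂_2 = 15, rank ∂_3 = 0 ⇒ b_2 = 16 − 15 − 0 = 1. So H_2 = Z.

H_0 ≅ Z,  H_1 ≅ Z^2,  H_2 ≅ Z.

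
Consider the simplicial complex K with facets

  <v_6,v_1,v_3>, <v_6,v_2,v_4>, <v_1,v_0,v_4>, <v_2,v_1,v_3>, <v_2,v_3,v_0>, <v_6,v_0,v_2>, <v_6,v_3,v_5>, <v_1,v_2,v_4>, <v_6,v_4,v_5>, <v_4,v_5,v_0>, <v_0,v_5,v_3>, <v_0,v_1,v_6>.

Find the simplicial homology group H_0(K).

We work with the vertex ordering v_0 < v_1 < v_2 < v_3 < v_4 < v_5 < v_6. The simplices of K, each written with vertices in increasing order, are:

  0-simplices (7): [v_0], [v_1], [v_2], [v_3], [v_4], [v_5], [v_6]
  1-simplices (18): (18 of them)
  2-simplices (12): (12 of them)

so the chain groups are C_0 ≅ Z^7, C_1 ≅ Z^18, C_2 ≅ Z^12.

Boundary ∂_1: C_1 → C_0 sends each edge [p,q] (with p < q) to q − p.
The resulting 7×18 matrix has rank 6, and its Smith normal form has invariant factors (1,1,1,1,1,1).

Boundary ∂_2: C_2 → C_1 sends each 2-simplex [p,q,r] to [q,r] − [p,r] + [p,q]. For instance
  ∂[v_2,v_4,v_6] = [v_4,v_6] − [v_2,v_6] + [v_2,v_4],
  ∂[v_4,v_5,v_6] = [v_5,v_6] − [v_4,v_6] + [v_4,v_5].
The 18×12 boundary matrix has rank 12 and Smith normal form diag(1,1,1,1,1,1,1,1,1,1,1,2).

From H_k ≅ ker(∂_k) / im(∂_{k+1}) we obtain:

  H_0: rank C_0 − rank ∂_1 = 7 − 6 = 1, and the invariant factors of ∂_1 are all 1, so H_0 ≅ Z.

H_0 ≅ Z.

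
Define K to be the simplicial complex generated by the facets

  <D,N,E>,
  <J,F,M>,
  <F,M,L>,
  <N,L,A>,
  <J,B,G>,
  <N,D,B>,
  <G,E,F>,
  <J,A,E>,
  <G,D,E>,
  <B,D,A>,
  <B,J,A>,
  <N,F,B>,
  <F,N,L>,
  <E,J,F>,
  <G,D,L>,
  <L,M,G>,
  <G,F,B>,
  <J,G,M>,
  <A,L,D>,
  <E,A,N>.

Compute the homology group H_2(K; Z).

Order the vertices as A < B < D < E < F < G < J < L < M < N. Listing each simplex with vertices in this order, K has dimension 2 with simplices:

  0-simplices (10): A, B, D, E, F, G, J, L, M, N
  1-simplices (30): AB, AD, AE, AJ, AL, AN, BD, BF, BG, BJ, BN, DE, DG, DL, DN, EF, EG, EJ, EN, FG, FJ, FL, FM, FN, GJ, GL, GM, JM, LM, LN
  2-simplices (20): ABD, ABJ, ADL, AEJ, AEN, ALN, BDN, BFG, BFN, BGJ, DEG, DEN, DGL, EFG, EFJ, FJM, FLM, FLN, GJM, GLM

Hence C_0 ≅ Z^10, C_1 ≅ Z^30, C_2 ≅ Z^20.

∂_1: C_1 → C_0 maps an edge to its endpoints' difference, ∂[p,q] = q − p. For instance
  ∂FN = N − F.
The resulting 10×30 matrix has rank 9, and its Smith normal form has invariant factors (1,1,1,1,1,1,1,1,1).

∂_2: C_2 → C_1 sends each 2-simplex [p,q,r] to [q,r] − [p,r] + [p,q]. For instance
  ∂AEJ = EJ − AJ + AE,
  ∂FLM = LM − FM + FL.
As a 30×20 matrix over Z this has rank 20, with invariant factors (1,1,1,1,1,1,1,1,1,1,1,1,1,1,1,1,1,1,1,2).

From H_k ≅ ker(∂_k) / im(∂_{k+1}) we obtain:

  H_2: rank ker ∂_2 − rank ∂_3 = (20 − 20) − 0 = 0, and there is no ∂_3, so H_2 ≅ 0.

H_2 = 0.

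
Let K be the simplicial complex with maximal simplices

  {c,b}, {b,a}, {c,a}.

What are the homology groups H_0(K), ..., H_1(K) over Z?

Take the total order a < b < c on the vertex set. Then K (dimension 1) consists of the simplices:

  0-simplices (3): a, b, c
  1-simplices (3): ab, ac, bc

so the chain groups are C_0 ≅ Z^3, C_1 ≅ Z^3.

Boundary ∂_1: C_1 → C_0 maps an edge to its endpoints' difference, ∂[p,q] = q − p.
This gives a 3×3 integer matrix of rank 2; reducing to Smith normal form yields diagonal entries (1,1).

Reading off H_k = ker ∂_k / im ∂_{k+1}:

  H_0: rank C_0 − rank ∂_1 = 3 − 2 = 1, and the invariant factors of ∂_1 are all 1, so H_0 = Z.
  H_1: rank ker ∂_1 − rank ∂_2 = (3 − 2) − 0 = 1, and there is no ∂_2, so H_1 = Z.

H_0 ≅ Z,  H_1 ≅ Z.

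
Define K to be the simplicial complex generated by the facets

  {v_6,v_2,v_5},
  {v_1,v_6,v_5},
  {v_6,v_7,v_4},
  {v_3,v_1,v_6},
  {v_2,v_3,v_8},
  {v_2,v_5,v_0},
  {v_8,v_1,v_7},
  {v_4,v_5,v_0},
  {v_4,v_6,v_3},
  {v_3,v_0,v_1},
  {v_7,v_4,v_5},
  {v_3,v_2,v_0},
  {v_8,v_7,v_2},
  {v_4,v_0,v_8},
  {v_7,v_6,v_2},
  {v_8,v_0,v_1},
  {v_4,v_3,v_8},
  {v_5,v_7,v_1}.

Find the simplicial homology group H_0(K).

H_0 ≅ Z.

Take the total order v_0 < v_1 < v_2 < v_3 < v_4 < v_5 < v_6 < v_7 < v_8 on the vertex set. Then K (dimension 2) consists of the simplices:

  0-simplices (9): [v_0], [v_1], [v_2], [v_3], [v_4], [v_5], [v_6], [v_7], [v_8]
  1-simplices (27): (27 of them)
  2-simplices (18): (18 of them)

Hence C_0 ≅ Z^9, C_1 ≅ Z^27, C_2 ≅ Z^18.

Boundary ∂_1: C_1 → C_0 is given by ∂[p,q] = [q] − [p]. For instance
  ∂[v_7,v_8] = [v_8] − [v_7].
This gives a 9×27 integer matrix of rank 8; reducing to Smith normal form yields diagonal entries (1,1,1,1,1,1,1,1).

Boundary ∂_2: C_2 → C_1 acts by ∂[p,q,r] = [q,r] − [p,r] + [p,q]. For instance
  ∂[v_0,v_1,v_3] = [v_1,v_3] − [v_0,v_3] + [v_0,v_1],
  ∂[v_2,v_6,v_7] = [v_6,v_7] − [v_2,v_7] + [v_2,v_6].
As a 27×18 matrix over Z this has rank 18, with invariant factors (1,1,1,1,1,1,1,1,1,1,1,1,1,1,1,1,1,2).

Now H_k = ker ∂_k / im ∂_{k+1}, so:

  H_0: rank C_0 − rank ∂_1 = 9 − 8 = 1, and the invariant factors of ∂_1 are all 1, so H_0 ≅ Z.

(K is a triangulation of the Klein bottle.)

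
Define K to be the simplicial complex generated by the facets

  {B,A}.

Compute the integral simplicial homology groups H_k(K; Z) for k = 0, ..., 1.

H_0 = Z,  H_1 = 0.

Fix the vertex order A < B and write every simplex with vertices in increasing order. Then dim K = 1 and the simplices of K are:

  0-simplices (2): A, B
  1-simplices (1): AB

so the chain groups are C_0 ≅ Z^2, C_1 ≅ Z^1.

∂_1: C_1 → C_0 maps an edge to its endpoints' difference, ∂[p,q] = q − p.
The 2×1 boundary matrix has rank 1 and Smith normal form diag(1).

Reading off H_k = ker ∂_k / im ∂_{k+1}:

  H_0: rank C_0 − rank ∂_1 = 2 − 1 = 1, and the invariant factors of ∂_1 are all 1, so H_0 = Z.
  H_1: rank ker ∂_1 − rank ∂_2 = (1 − 1) − 0 = 0, and there is no ∂_2, so H_1 = 0.

As a check, the Euler characteristic is 2 − 1 = 1, which agrees with 1 − 0 = 1.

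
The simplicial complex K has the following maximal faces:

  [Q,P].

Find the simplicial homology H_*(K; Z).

Order the vertices as P < Q. Listing each simplex with vertices in this order, K has dimension 1 with simplices:

  0-simplices (2): P, Q
  1-simplices (1): PQ

so the chain groups are C_0 ≅ Z^2, C_1 ≅ Z^1.

∂_1: C_1 → C_0 is given by ∂[p,q] = [q] − [p].
This gives a 2×1 integer matrix of rank 1; reducing to Smith normal form yields diagonal entries (1).

From H_k ≅ ker(∂_k) / im(∂_{k+1}) we obtain:

  H_0: rank C_0 − rank ∂_1 = 2 − 1 = 1, and the invariant factors of ∂_1 are all 1, so H_0 ≅ Z.
  H_1: rank ker ∂_1 − rank ∂_2 = (1 − 1) − 0 = 0, and there is no ∂_2, so H_1 ≅ 0.

(K is a triangulation of the 1-simplex.)

H_0 = Z,  H_1 = 0.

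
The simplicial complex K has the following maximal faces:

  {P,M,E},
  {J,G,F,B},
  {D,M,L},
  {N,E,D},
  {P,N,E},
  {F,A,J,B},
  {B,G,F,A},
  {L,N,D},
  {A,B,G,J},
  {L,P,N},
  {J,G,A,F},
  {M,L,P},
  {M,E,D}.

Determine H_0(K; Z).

Fix the vertex order A < B < D < E < F < G < J < L < M < N < P and write every simplex with vertices in increasing order. Then dim K = 3 and the simplices of K are:

  0-simplices (11): A, B, D, E, F, G, J, L, M, N, P
  1-simplices (22): AB, AF, AG, AJ, BF, BG, BJ, DE, DL, DM, DN, EM, EN, EP, FG, FJ, GJ, LM, LN, LP, MP, NP
  2-simplices (18): ABF, ABG, ABJ, AFG, AFJ, AGJ, BFG, BFJ, BGJ, DEM, DEN, DLM, DLN, EMP, ENP, FGJ, LMP, LNP
  3-simplices (5): ABFG, ABFJ, ABGJ, AFGJ, BFGJ

Hence C_0 ≅ Z^11, C_1 ≅ Z^22, C_2 ≅ Z^18, C_3 ≅ Z^5.

∂_1: C_1 → C_0 maps an edge to its endpoints' difference, ∂[p,q] = q − p. For instance
  ∂EP = P − E.
As a 11×22 matrix over Z this has rank 9, with invariant factors (1,1,1,1,1,1,1,1,1).

Boundary ∂_2: C_2 → C_1 sends each 2-simplex [p,q,r] to [q,r] − [p,r] + [p,q]. For instance
  ∂ABG = BG − AG + AB,
  ∂ABJ = BJ − AJ + AB.
This gives a 22×18 integer matrix of rank 13; reducing to Smith normal form yields diagonal entries (1,1,1,1,1,1,1,1,1,1,1,1,1).

The boundary map ∂_3: C_3 → C_2 sends each 3-simplex σ to the alternating sum Σ_i (−1)^i (σ with its i-th vertex removed). For instance
  ∂ABFG = BFG − AFG + ABG − ABF,
  ∂BFGJ = FGJ − BGJ + BFJ − BFG.
This gives a 18×5 integer matrix of rank 4; reducing to Smith normal form yields diagonal entries (1,1,1,1).

Reading off H_k = ker ∂_k / im ∂_{k+1}:

  H_0: rank C_0 − rank ∂_1 = 11 − 9 = 2, and the invariant factors of ∂_1 are all 1, so H_0 = Z^2.

(K is a triangulation of the disjoint union of the 3-sphere S^3 and the 2-sphere S^2.)

H_0 = Z^2.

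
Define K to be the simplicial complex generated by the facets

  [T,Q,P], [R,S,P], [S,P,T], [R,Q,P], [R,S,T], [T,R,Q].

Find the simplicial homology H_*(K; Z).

Order the vertices as P < Q < R < S < T. Listing each simplex with vertices in this order, K has dimension 2 with simplices:

  0-simplices (5): P, Q, R, S, T
  1-simplices (9): PQ, PR, PS, PT, QR, QT, RS, RT, ST
  2-simplices (6): PQR, PQT, PRS, PST, QRT, RST

giving chain groups C_0 ≅ Z^5, C_1 ≅ Z^9, C_2 ≅ Z^6.

The boundary map ∂_1: C_1 → C_0 maps an edge to its endpoints' difference, ∂[p,q] = q − p. For instance
  ∂PR = R − P.
The 5×9 boundary matrix has rank 4 and Smith normal form diag(1,1,1,1).

Boundary ∂_2: C_2 → C_1 sends each 2-simplex [p,q,r] to [q,r] − [p,r] + [p,q]. For instance
  ∂PRS = RS − PS + PR,
  ∂QRT = RT − QT + QR.
The 9×6 boundary matrix has rank 5 and Smith normal form diag(1,1,1,1,1).

From H_k ≅ ker(∂_k) / im(∂_{k+1}) we obtain:

  H_0: rank C_0 − rank ∂_1 = 5 − 4 = 1, and the invariant factors of ∂_1 are all 1, so H_0 ≅ Z.
  H_1: rank ker ∂_1 − rank ∂_2 = (9 − 4) − 5 = 0, and the invariant factors of ∂_2 are all 1, so H_1 ≅ 0.
  H_2: rank ker ∂_2 − rank ∂_3 = (6 − 5) − 0 = 1, and there is no ∂_3, so H_2 ≅ Z.

H_0 ≅ Z,  H_1 = 0,  H_2 ≅ Z.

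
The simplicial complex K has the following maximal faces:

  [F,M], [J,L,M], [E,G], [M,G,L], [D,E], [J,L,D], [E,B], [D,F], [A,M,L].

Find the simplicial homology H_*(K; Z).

Fix the vertex order A < B < D < E < F < G < J < L < M and write every simplex with vertices in increasing order. Then dim K = 2 and the simplices of K are:

  0-simplices (9): A, B, D, E, F, G, J, L, M
  1-simplices (14): AL, AM, BE, DE, DF, DJ, DL, EG, FM, GL, GM, JL, JM, LM
  2-simplices (4): ALM, DJL, GLM, JLM

so the chain groups are C_0 ≅ Z^9, C_1 ≅ Z^14, C_2 ≅ Z^4.

Boundary ∂_1: C_1 → C_0 maps an edge to its endpoints' difference, ∂[p,q] = q − p. For instance
  ∂DF = F − D.
As a 9×14 matrix over Z this has rank 8, with invariant factors (1,1,1,1,1,1,1,1).

The boundary map ∂_2: C_2 → C_1 maps a triangle to the signed sum of its edges. For instance
  ∂GLM = LM − GM + GL,
  ∂ALM = LM − AM + AL.
The resulting 14×4 matrix has rank 4, and its Smith normal form has invariant factors (1,1,1,1).

Reading off H_k = ker ∂_k / im ∂_{k+1}:

  H_0: rank C_0 − rank ∂_1 = 9 − 8 = 1, and the invariant factors of ∂_1 are all 1, so H_0 = Z.
  H_1: rank ker ∂_1 − rank ∂_2 = (14 − 8) − 4 = 2, and the invariant factors of ∂_2 are all 1, so H_1 = Z^2.
  H_2: rank ker ∂_2 − rank ∂_3 = (4 − 4) − 0 = 0, and there is no ∂_3, so H_2 = 0.

H_0 = Z,  H_1 = Z^2,  H_2 = 0.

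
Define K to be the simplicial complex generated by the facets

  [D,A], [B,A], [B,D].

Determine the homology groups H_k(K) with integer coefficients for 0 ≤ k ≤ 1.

H_0 ≅ Z,  H_1 ≅ Z.

Fix the vertex order A < B < D and write every simplex with vertices in increasing order. Then dim K = 1 and the simplices of K are:

  0-simplices (3): A, B, D
  1-simplices (3): AB, AD, BD

giving chain groups C_0 ≅ Z^3, C_1 ≅ Z^3.

∂_1: C_1 → C_0 is given by ∂[p,q] = [q] − [p].
The resulting 3×3 matrix has rank 2, and its Smith normal form has invariant factors (1,1).

Computing H_k = (kernel of ∂_k) / (image of ∂_{k+1}):

  H_0: rank C_0 − rank ∂_1 = 3 − 2 = 1, and the invariant factors of ∂_1 are all 1, so H_0 = Z.
  H_1: rank ker ∂_1 − rank ∂_2 = (3 − 2) − 0 = 1, and there is no ∂_2, so H_1 = Z.

(K is a triangulation of the circle S^1.)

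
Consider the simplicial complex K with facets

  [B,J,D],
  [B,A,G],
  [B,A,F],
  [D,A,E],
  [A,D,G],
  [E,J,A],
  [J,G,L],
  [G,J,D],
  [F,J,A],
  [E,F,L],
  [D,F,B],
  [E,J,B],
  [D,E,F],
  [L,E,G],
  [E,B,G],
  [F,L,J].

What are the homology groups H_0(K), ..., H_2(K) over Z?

H_0 ≅ Z,  H_1 ≅ Z^2,  H_2 ≅ Z.

Fix the vertex order A < B < D < E < F < G < J < L and write every simplex with vertices in increasing order. Then dim K = 2 and the simplices of K are:

  0-simplices (8): A, B, D, E, F, G, J, L
  1-simplices (24): AB, AD, AE, AF, AG, AJ, BD, BE, BF, BG, BJ, DE, DF, DG, DJ, EF, EG, EJ, EL, FJ, FL, GJ, GL, JL
  2-simplices (16): ABF, ABG, ADE, ADG, AEJ, AFJ, BDF, BDJ, BEG, BEJ, DEF, DGJ, EFL, EGL, FJL, GJL

so the chain groups are C_0 ≅ Z^8, C_1 ≅ Z^24, C_2 ≅ Z^16.

∂_1: C_1 → C_0 is given by ∂[p,q] = [q] − [p].
The 8×24 boundary matrix has rank 7 and Smith normal form diag(1,1,1,1,1,1,1).

The boundary map ∂_2: C_2 → C_1 maps a triangle to the signed sum of its edges. For instance
  ∂AFJ = FJ − AJ + AF,
  ∂BDJ = DJ − BJ + BD.
The 24×16 boundary matrix has rank 15 and Smith normal form diag(1,1,1,1,1,1,1,1,1,1,1,1,1,1,1).

Computing H_k = (kernel of ∂_k) / (image of ∂_{k+1}):

  H_0: rank C_0 − rank ∂_1 = 8 − 7 = 1, and the invariant factors of ∂_1 are all 1, so H_0 = Z.
  H_1: rank ker ∂_1 − rank ∂_2 = (24 − 7) − 15 = 2, and the invariant factors of ∂_2 are all 1, so H_1 = Z^2.
  H_2: rank ker ∂_2 − rank ∂_3 = (16 − 15) − 0 = 1, and there is no ∂_3, so H_2 = Z.

(K is a triangulation of the torus T^2.)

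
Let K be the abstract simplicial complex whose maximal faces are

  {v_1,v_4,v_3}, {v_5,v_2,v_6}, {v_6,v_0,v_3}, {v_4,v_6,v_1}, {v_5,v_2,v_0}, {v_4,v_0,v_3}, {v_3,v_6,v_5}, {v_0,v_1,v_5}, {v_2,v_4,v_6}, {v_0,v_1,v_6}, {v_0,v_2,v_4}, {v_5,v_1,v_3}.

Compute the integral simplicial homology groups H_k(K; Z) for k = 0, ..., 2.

Take the total order v_0 < v_1 < v_2 < v_3 < v_4 < v_5 < v_6 on the vertex set. Then K (dimension 2) consists of the simplices:

  0-simplices (7): [v_0], [v_1], [v_2], [v_3], [v_4], [v_5], [v_6]
  1-simplices (18): (18 of them)
  2-simplices (12): (12 of them)

Hence C_0 ≅ Z^7, C_1 ≅ Z^18, C_2 ≅ Z^12.

Boundary ∂_1: C_1 → C_0 sends each edge [p,q] (with p < q) to q − p.
The 7×18 boundary matrix has rank 6 and Smith normal form diag(1,1,1,1,1,1).

∂_2: C_2 → C_1 maps a triangle to the signed sum of its edges. For instance
  ∂[v_0,v_1,v_5] = [v_1,v_5] − [v_0,v_5] + [v_0,v_1],
  ∂[v_1,v_3,v_5] = [v_3,v_5] − [v_1,v_5] + [v_1,v_3].
The resulting 18×12 matrix has rank 12, and its Smith normal form has invariant factors (1,1,1,1,1,1,1,1,1,1,1,2).

Computing H_k = (kernel of ∂_k) / (image of ∂_{k+1}):

  H_0: rank C_0 − rank ∂_1 = 7 − 6 = 1, and the invariant factors of ∂_1 are all 1, so H_0 = Z.
  H_1: rank ker ∂_1 − rank ∂_2 = (18 − 6) − 12 = 0, and ∂_2 has invariant factor 2 > 1, so H_1 = Z/2.
  H_2: rank ker ∂_2 − rank ∂_3 = (12 − 12) − 0 = 0, and there is no ∂_3, so H_2 = 0.

H_0 = Z,  H_1 = Z/2,  H_2 = 0.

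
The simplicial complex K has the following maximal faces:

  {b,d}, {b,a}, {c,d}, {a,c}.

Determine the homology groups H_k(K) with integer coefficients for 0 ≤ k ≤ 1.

Fix the vertex order a < b < c < d and write every simplex with vertices in increasing order. Then dim K = 1 and the simplices of K are:

  0-simplices (4): a, b, c, d
  1-simplices (4): ab, ac, bd, cd

giving chain groups C_0 ≅ Z^4, C_1 ≅ Z^4.

The boundary map ∂_1: C_1 → C_0 maps an edge to its endpoints' difference, ∂[p,q] = q − p. For instance
  ∂ac = c − a.
The 4×4 boundary matrix has rank 3 and Smith normal form diag(1,1,1).

From H_k ≅ ker(∂_k) / im(∂_{k+1}) we obtain:

  H_0: rank C_0 − rank ∂_1 = 4 − 3 = 1, and the invariant factors of ∂_1 are all 1, so H_0 ≅ Z.
  H_1: rank ker ∂_1 − rank ∂_2 = (4 − 3) − 0 = 1, and there is no ∂_2, so H_1 ≅ Z.

(K is a triangulation of the circle S^1.)

H_0 = Z,  H_1 = Z.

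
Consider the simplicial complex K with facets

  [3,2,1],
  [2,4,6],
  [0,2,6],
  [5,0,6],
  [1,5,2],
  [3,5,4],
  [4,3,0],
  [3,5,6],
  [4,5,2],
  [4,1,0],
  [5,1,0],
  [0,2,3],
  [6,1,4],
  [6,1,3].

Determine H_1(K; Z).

H_1 = Z^2.

Fix the vertex order 0 < 1 < 2 < 3 < 4 < 5 < 6 and write every simplex with vertices in increasing order. Then dim K = 2 and the simplices of K are:

  0-simplices (7): [0], [1], [2], [3], [4], [5], [6]
  1-simplices (21): [0,1], [0,2], [0,3], [0,4], [0,5], [0,6], [1,2], [1,3], [1,4], [1,5], [1,6], [2,3], [2,4], [2,5], [2,6], [3,4], [3,5], [3,6], [4,5], [4,6], [5,6]
  2-simplices (14): [0,1,4], [0,1,5], [0,2,3], [0,2,6], [0,3,4], [0,5,6], [1,2,3], [1,2,5], [1,3,6], [1,4,6], [2,4,5], [2,4,6], [3,4,5], [3,5,6]

so the chain groups are C_0 ≅ Z^7, C_1 ≅ Z^21, C_2 ≅ Z^14.

The boundary map ∂_1: C_1 → C_0 sends each edge [p,q] (with p < q) to q − p.
As a 7×21 matrix over Z this has rank 6, with invariant factors (1,1,1,1,1,1).

Boundary ∂_2: C_2 → C_1 maps a triangle to the signed sum of its edges. For instance
  ∂[0,2,6] = [2,6] − [0,6] + [0,2],
  ∂[0,1,4] = [1,4] − [0,4] + [0,1].
This gives a 21×14 integer matrix of rank 13; reducing to Smith normal form yields diagonal entries (1,1,1,1,1,1,1,1,1,1,1,1,1).

From H_k ≅ ker(∂_k) / im(∂_{k+1}) we obtain:

  H_1: rank ker ∂_1 − rank ∂_2 = (21 − 6) − 13 = 2, and the invariant factors of ∂_2 are all 1, so H_1 = Z^2.

(K is a triangulation of the torus T^2.)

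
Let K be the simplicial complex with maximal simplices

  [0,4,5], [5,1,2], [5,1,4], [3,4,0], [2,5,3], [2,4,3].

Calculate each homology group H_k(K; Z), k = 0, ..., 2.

Fix the vertex order 0 < 1 < 2 < 3 < 4 < 5 and write every simplex with vertices in increasing order. Then dim K = 2 and the simplices of K are:

  0-simplices (6): [0], [1], [2], [3], [4], [5]
  1-simplices (12): [0,3], [0,4], [0,5], [1,2], [1,4], [1,5], [2,3], [2,4], [2,5], [3,4], [3,5], [4,5]
  2-simplices (6): [0,3,4], [0,4,5], [1,2,5], [1,4,5], [2,3,4], [2,3,5]

giving chain groups C_0 ≅ Z^6, C_1 ≅ Z^12, C_2 ≅ Z^6.

The boundary map ∂_1: C_1 → C_0 sends each edge [p,q] (with p < q) to q − p.
As a 6×12 matrix over Z this has rank 5, with invariant factors (1,1,1,1,1).

The boundary map ∂_2: C_2 → C_1 sends each 2-simplex [p,q,r] to [q,r] − [p,r] + [p,q]. For instance
  ∂[1,2,5] = [2,5] − [1,5] + [1,2],
  ∂[2,3,5] = [3,5] − [2,5] + [2,3].
As a 12×6 matrix over Z this has rank 6, with invariant factors (1,1,1,1,1,1).

From H_k ≅ ker(∂_k) / im(∂_{k+1}) we obtain:

  H_0: rank C_0 − rank ∂_1 = 6 − 5 = 1, and the invariant factors of ∂_1 are all 1, so H_0 = Z.
  H_1: rank ker ∂_1 − rank ∂_2 = (12 − 5) − 6 = 1, and the invariant factors of ∂_2 are all 1, so H_1 = Z.
  H_2: rank ker ∂_2 − rank ∂_3 = (6 − 6) − 0 = 0, and there is no ∂_3, so H_2 = 0.

(K is a triangulation of the cylinder S^1 x I.)

H_0 = Z,  H_1 = Z,  H_2 = 0.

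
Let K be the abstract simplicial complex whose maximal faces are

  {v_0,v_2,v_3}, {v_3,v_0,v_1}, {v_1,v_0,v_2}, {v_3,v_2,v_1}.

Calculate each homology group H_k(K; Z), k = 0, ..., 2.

Take the total order v_0 < v_1 < v_2 < v_3 on the vertex set. Then K (dimension 2) consists of the simplices:

  0-simplices (4): [v_0], [v_1], [v_2], [v_3]
  1-simplices (6): [v_0,v_1], [v_0,v_2], [v_0,v_3], [v_1,v_2], [v_1,v_3], [v_2,v_3]
  2-simplices (4): [v_0,v_1,v_2], [v_0,v_1,v_3], [v_0,v_2,v_3], [v_1,v_2,v_3]

so the chain groups are C_0 ≅ Z^4, C_1 ≅ Z^6, C_2 ≅ Z^4.

∂_1: C_1 → C_0 maps an edge to its endpoints' difference, ∂[p,q] = q − p.
The 4×6 boundary matrix has rank 3 and Smith normal form diag(1,1,1).

Boundary ∂_2: C_2 → C_1 maps a triangle to the signed sum of its edges. For instance
  ∂[v_0,v_1,v_2] = [v_1,v_2] − [v_0,v_2] + [v_0,v_1],
  ∂[v_0,v_2,v_3] = [v_2,v_3] − [v_0,v_3] + [v_0,v_2].
The 6×4 boundary matrix has rank 3 and Smith normal form diag(1,1,1).

From H_k ≅ ker(∂_k) / im(∂_{k+1}) we obtain:

  H_0: rank C_0 − rank ∂_1 = 4 − 3 = 1, and the invariant factors of ∂_1 are all 1, so H_0 ≅ Z.
  H_1: rank ker ∂_1 − rank ∂_2 = (6 − 3) − 3 = 0, and the invariant factors of ∂_2 are all 1, so H_1 ≅ 0.
  H_2: rank ker ∂_2 − rank ∂_3 = (4 − 3) − 0 = 1, and there is no ∂_3, so H_2 ≅ Z.

(K is a triangulation of the 2-sphere S^2.)

H_0 ≅ Z,  H_1 = 0,  H_2 ≅ Z.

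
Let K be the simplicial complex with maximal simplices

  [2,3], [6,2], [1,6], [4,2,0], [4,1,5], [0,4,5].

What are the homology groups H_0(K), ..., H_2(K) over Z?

H_0 ≅ Z,  H_1 ≅ Z,  H_2 = 0.

We work with the vertex ordering 0 < 1 < 2 < 3 < 4 < 5 < 6. The simplices of K, each written with vertices in increasing order, are:

  0-simplices (7): [0], [1], [2], [3], [4], [5], [6]
  1-simplices (10): [0,2], [0,4], [0,5], [1,4], [1,5], [1,6], [2,3], [2,4], [2,6], [4,5]
  2-simplices (3): [0,2,4], [0,4,5], [1,4,5]

so the chain groups are C_0 ≅ Z^7, C_1 ≅ Z^10, C_2 ≅ Z^3.

The boundary map ∂_1: C_1 → C_0 maps an edge to its endpoints' difference, ∂[p,q] = q − p. For instance
  ∂[2,6] = [6] − [2].
This gives a 7×10 integer matrix of rank 6; reducing to Smith normal form yields diagonal entries (1,1,1,1,1,1).

The boundary map ∂_2: C_2 → C_1 acts by ∂[p,q,r] = [q,r] − [p,r] + [p,q]. For instance
  ∂[0,4,5] = [4,5] − [0,5] + [0,4],
  ∂[1,4,5] = [4,5] − [1,5] + [1,4].
As a 10×3 matrix over Z this has rank 3, with invariant factors (1,1,1).

Now H_k = ker ∂_k / im ∂_{k+1}, so:

  H_0: rank C_0 − rank ∂_1 = 7 − 6 = 1, and the invariant factors of ∂_1 are all 1, so H_0 = Z.
  H_1: rank ker ∂_1 − rank ∂_2 = (10 − 6) − 3 = 1, and the invariant factors of ∂_2 are all 1, so H_1 = Z.
  H_2: rank ker ∂_2 − rank ∂_3 = (3 − 3) − 0 = 0, and there is no ∂_3, so H_2 = 0.

As a check, the Euler characteristic is 7 − 10 + 3 = 0, which agrees with 1 − 1 + 0 = 0.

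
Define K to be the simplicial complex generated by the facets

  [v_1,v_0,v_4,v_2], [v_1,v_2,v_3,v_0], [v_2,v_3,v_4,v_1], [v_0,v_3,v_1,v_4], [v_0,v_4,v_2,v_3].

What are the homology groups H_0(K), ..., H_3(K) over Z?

We work with the vertex ordering v_0 < v_1 < v_2 < v_3 < v_4. The simplices of K, each written with vertices in increasing order, are:

  0-simplices (5): [v_0], [v_1], [v_2], [v_3], [v_4]
  1-simplices (10): [v_0,v_1], [v_0,v_2], [v_0,v_3], [v_0,v_4], [v_1,v_2], [v_1,v_3], [v_1,v_4], [v_2,v_3], [v_2,v_4], [v_3,v_4]
  2-simplices (10): [v_0,v_1,v_2], [v_0,v_1,v_3], [v_0,v_1,v_4], [v_0,v_2,v_3], [v_0,v_2,v_4], [v_0,v_3,v_4], [v_1,v_2,v_3], [v_1,v_2,v_4], [v_1,v_3,v_4], [v_2,v_3,v_4]
  3-simplices (5): [v_0,v_1,v_2,v_3], [v_0,v_1,v_2,v_4], [v_0,v_1,v_3,v_4], [v_0,v_2,v_3,v_4], [v_1,v_2,v_3,v_4]

Hence C_0 ≅ Z^5, C_1 ≅ Z^10, C_2 ≅ Z^10, C_3 ≅ Z^5.

Boundary ∂_1: C_1 → C_0 maps an edge to its endpoints' difference, ∂[p,q] = q − p.
As a 5×10 matrix over Z this has rank 4, with invariant factors (1,1,1,1).

∂_2: C_2 → C_1 acts by ∂[p,q,r] = [q,r] − [p,r] + [p,q]. For instance
  ∂[v_0,v_3,v_4] = [v_3,v_4] − [v_0,v_4] + [v_0,v_3],
  ∂[v_1,v_2,v_3] = [v_2,v_3] − [v_1,v_3] + [v_1,v_2].
This gives a 10×10 integer matrix of rank 6; reducing to Smith normal form yields diagonal entries (1,1,1,1,1,1).

Boundary ∂_3: C_3 → C_2 sends each 3-simplex σ to the alternating sum Σ_i (−1)^i (σ with its i-th vertex removed). For instance
  ∂[v_1,v_2,v_3,v_4] = [v_2,v_3,v_4] − [v_1,v_3,v_4] + [v_1,v_2,v_4] − [v_1,v_2,v_3],
  ∂[v_0,v_2,v_3,v_4] = [v_2,v_3,v_4] − [v_0,v_3,v_4] + [v_0,v_2,v_4] − [v_0,v_2,v_3].
The resulting 10×5 matrix has rank 4, and its Smith normal form has invariant factors (1,1,1,1).

From H_k ≅ ker(∂_k) / im(∂_{k+1}) we obtain:

  H_0: rank C_0 − rank ∂_1 = 5 − 4 = 1, and the invariant factors of ∂_1 are all 1, so H_0 ≅ Z.
  H_1: rank ker ∂_1 − rank ∂_2 = (10 − 4) − 6 = 0, and the invariant factors of ∂_2 are all 1, so H_1 ≅ 0.
  H_2: rank ker ∂_2 − rank ∂_3 = (10 − 6) − 4 = 0, and the invariant factors of ∂_3 are all 1, so H_2 ≅ 0.
  H_3: rank ker ∂_3 − rank ∂_4 = (5 − 4) − 0 = 1, and there is no ∂_4, so H_3 ≅ Z.

H_0 ≅ Z,  H_1 = 0,  H_2 = 0,  H_3 ≅ Z.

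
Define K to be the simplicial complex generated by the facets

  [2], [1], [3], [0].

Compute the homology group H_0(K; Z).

Order the vertices as 0 < 1 < 2 < 3. Listing each simplex with vertices in this order, K has dimension 0 with simplices:

  0-simplices (4): [0], [1], [2], [3]

Hence C_0 ≅ Z^4.

Reading off H_k = ker ∂_k / im ∂_{k+1}:

  H_0: rank C_0 − rank ∂_1 = 4 − 0 = 4, and there is no ∂_1, so H_0 = Z^4.

H_0 = Z^4.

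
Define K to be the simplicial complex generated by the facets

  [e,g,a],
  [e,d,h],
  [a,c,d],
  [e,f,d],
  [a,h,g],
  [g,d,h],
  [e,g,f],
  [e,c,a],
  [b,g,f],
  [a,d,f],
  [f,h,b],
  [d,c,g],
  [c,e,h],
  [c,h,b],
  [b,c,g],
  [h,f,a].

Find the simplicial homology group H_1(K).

Order the vertices as a < b < c < d < e < f < g < h. Listing each simplex with vertices in this order, K has dimension 2 with simplices:

  0-simplices (8): a, b, c, d, e, f, g, h
  1-simplices (24): ac, ad, ae, af, ag, ah, bc, bf, bg, bh, cd, ce, cg, ch, de, df, dg, dh, ef, eg, eh, fg, fh, gh
  2-simplices (16): acd, ace, adf, aeg, afh, agh, bcg, bch, bfg, bfh, cdg, ceh, def, deh, dgh, efg

so the chain groups are C_0 ≅ Z^8, C_1 ≅ Z^24, C_2 ≅ Z^16.

Boundary ∂_1: C_1 → C_0 is given by ∂[p,q] = [q] − [p].
The 8×24 boundary matrix has rank 7 and Smith normal form diag(1,1,1,1,1,1,1).

The boundary map ∂_2: C_2 → C_1 sends each 2-simplex [p,q,r] to [q,r] − [p,r] + [p,q]. For instance
  ∂afh = fh − ah + af,
  ∂bfg = fg − bg + bf.
As a 24×16 matrix over Z this has rank 15, with invariant factors (1,1,1,1,1,1,1,1,1,1,1,1,1,1,1).

Computing H_k = (kernel of ∂_k) / (image of ∂_{k+1}):

  H_1: rank ker ∂_1 − rank ∂_2 = (24 − 7) − 15 = 2, and the invariant factors of ∂_2 are all 1, so H_1 = Z^2.

H_1 ≅ Z^2.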